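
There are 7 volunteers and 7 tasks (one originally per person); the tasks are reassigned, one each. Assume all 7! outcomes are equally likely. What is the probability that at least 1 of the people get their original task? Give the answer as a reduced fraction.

Favorable outcomes: Σ_{i≥1} C(7,i)·!(7-i) = 7·265 + 21·44 + 35·9 + 35·2 + 21·1 + 7·0 + 1·1 = 3186.
Total outcomes: 7! = 5040.
Probability = 3186/5040 = 177/280.

177/280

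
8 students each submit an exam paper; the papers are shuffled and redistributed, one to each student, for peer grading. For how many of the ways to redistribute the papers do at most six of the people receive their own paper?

40319

Sum C(8,i)·!(8-i) for i = 0..6:
  i=0: C(8,0)·!8 = 1·14833 = 14833
  i=1: C(8,1)·!7 = 8·1854 = 14832
  i=2: C(8,2)·!6 = 28·265 = 7420
  i=3: C(8,3)·!5 = 56·44 = 2464
  i=4: C(8,4)·!4 = 70·9 = 630
  i=5: C(8,5)·!3 = 56·2 = 112
  i=6: C(8,6)·!2 = 28·1 = 28
Total = 40319.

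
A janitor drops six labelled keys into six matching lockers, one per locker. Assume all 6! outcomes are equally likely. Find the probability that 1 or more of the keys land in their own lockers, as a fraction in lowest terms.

91/144

Favorable outcomes: Σ_{i≥1} C(6,i)·!(6-i) = 6·44 + 15·9 + 20·2 + 15·1 + 6·0 + 1·1 = 455.
Total outcomes: 6! = 720.
Probability = 455/720 = 91/144.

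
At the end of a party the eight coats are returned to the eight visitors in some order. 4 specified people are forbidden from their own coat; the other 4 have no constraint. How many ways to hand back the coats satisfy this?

Let A_j be the event that the j-th constrained one is fixed. By inclusion-exclusion over the 4 events:
Σ_{j=0}^{4} (-1)^j C(4,j)(8-j)!
= C(4,0)·8! - C(4,1)·7! + C(4,2)·6! - C(4,3)·5! + C(4,4)·4!
= 40320 - 20160 + 4320 - 480 + 24
= 24024

24024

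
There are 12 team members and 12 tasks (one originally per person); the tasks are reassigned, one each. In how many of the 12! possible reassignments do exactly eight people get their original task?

4455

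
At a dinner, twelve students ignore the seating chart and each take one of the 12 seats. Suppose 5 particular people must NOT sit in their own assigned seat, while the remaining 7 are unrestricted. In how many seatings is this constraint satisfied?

312273360

Inclusion-exclusion on the 5 forbidden self-matches:
Σ_{j=0}^{5} (-1)^j C(5,j)(12-j)!
= C(5,0)·12! - C(5,1)·11! + C(5,2)·10! - C(5,3)·9! + C(5,4)·8! - C(5,5)·7!
= 479001600 - 199584000 + 36288000 - 3628800 + 201600 - 5040
= 312273360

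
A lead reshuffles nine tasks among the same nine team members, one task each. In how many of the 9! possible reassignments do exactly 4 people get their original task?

5544

Pick the 4 fixed positions: C(9,4) = 126 ways.
The other 5 form a derangement: !5 = 44.
Total: 126 × 44 = 5544.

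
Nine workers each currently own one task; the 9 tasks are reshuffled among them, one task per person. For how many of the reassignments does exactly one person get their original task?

133497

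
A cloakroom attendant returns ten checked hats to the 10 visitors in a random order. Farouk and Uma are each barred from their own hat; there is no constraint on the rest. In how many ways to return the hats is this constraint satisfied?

2943360

Let A_j be the event that the j-th constrained one is fixed. By inclusion-exclusion over the 2 events:
Σ_{j=0}^{2} (-1)^j C(2,j)(10-j)!
= C(2,0)·10! - C(2,1)·9! + C(2,2)·8!
= 3628800 - 725760 + 40320
= 2943360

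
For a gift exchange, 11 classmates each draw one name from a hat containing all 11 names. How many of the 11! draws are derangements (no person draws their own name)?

14684570

Use !n = (n-1)(!(n-1) + !(n-2)).
!11 = 10·(1334961 + 133496) = 10·1468457 = 14684570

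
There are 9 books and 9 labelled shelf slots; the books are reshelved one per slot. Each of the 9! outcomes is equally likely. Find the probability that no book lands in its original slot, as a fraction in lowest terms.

Favorable outcomes: !9 = 133496.
Total outcomes: 9! = 362880.
Probability = 133496/362880 = 16687/45360.

16687/45360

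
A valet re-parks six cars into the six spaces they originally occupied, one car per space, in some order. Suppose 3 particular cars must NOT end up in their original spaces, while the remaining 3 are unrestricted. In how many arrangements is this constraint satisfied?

Let A_j be the event that the j-th constrained one is fixed. By inclusion-exclusion over the 3 events:
Σ_{j=0}^{3} (-1)^j C(3,j)(6-j)!
= C(3,0)·6! - C(3,1)·5! + C(3,2)·4! - C(3,3)·3!
= 720 - 360 + 72 - 6
= 426

426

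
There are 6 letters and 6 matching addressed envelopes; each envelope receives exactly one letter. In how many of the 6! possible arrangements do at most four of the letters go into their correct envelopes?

719

# with exactly i fixed is C(6,i)·!(6-i); sum over i=0..4:
  i=0: C(6,0)·!6 = 1·265 = 265
  i=1: C(6,1)·!5 = 6·44 = 264
  i=2: C(6,2)·!4 = 15·9 = 135
  i=3: C(6,3)·!3 = 20·2 = 40
  i=4: C(6,4)·!2 = 15·1 = 15
Total = 719.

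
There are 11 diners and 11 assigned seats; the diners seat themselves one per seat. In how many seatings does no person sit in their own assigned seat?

14684570

Recurrence: !11 = 10·(!10 + !9).
!11 = 10·(1334961 + 133496) = 10·1468457 = 14684570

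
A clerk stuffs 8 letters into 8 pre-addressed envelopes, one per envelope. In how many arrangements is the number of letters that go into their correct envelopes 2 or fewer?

37085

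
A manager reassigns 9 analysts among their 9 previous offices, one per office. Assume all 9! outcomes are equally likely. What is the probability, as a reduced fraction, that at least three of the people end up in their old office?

29143/362880

Favorable outcomes: Σ_{i≥3} C(9,i)·!(9-i) = 84·265 + 126·44 + 126·9 + 84·2 + 36·1 + 9·0 + 1·1 = 29143.
Total outcomes: 9! = 362880.
Probability = 29143/362880 = 29143/362880.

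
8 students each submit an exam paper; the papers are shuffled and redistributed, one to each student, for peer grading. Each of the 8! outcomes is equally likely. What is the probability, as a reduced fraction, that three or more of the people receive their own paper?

647/8064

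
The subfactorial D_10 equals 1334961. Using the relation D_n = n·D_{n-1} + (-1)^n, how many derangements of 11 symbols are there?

D_11 = 11·1334961 - 1 = 14684570.

14684570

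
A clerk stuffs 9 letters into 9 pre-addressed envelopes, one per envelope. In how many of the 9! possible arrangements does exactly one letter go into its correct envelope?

Choose which one of the 9 is fixed: C(9,1) = 9.
The remaining 8 must be deranged: !8 = 14833.
Total: 9 × 14833 = 133497.

133497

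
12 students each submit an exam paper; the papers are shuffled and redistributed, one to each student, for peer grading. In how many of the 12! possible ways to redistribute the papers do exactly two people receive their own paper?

Choose which 2 of the 12 are fixed: C(12,2) = 66.
The remaining 10 must be deranged: !10 = 1334961.
Total: 66 × 1334961 = 88107426.

88107426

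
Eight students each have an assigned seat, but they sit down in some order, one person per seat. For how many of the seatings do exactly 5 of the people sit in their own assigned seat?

Pick the 5 fixed positions: C(8,5) = 56 ways.
The other 3 form a derangement: !3 = 2.
Total: 56 × 2 = 112.

112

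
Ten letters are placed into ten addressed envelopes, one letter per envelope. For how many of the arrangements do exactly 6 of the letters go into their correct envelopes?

1890

Choose which 6 of the 10 are fixed: C(10,6) = 210.
The remaining 4 must be deranged: !4 = 9.
Total: 210 × 9 = 1890.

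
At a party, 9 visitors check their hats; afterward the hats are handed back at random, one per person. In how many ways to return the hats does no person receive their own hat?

133496

Recurrence: !9 = 8·(!8 + !7).
!9 = 8·(14833 + 1854) = 8·16687 = 133496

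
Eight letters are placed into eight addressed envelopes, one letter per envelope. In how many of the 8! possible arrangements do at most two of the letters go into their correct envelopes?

Sum C(8,i)·!(8-i) for i = 0..2:
  i=0: C(8,0)·!8 = 1·14833 = 14833
  i=1: C(8,1)·!7 = 8·1854 = 14832
  i=2: C(8,2)·!6 = 28·265 = 7420
Total = 37085.

37085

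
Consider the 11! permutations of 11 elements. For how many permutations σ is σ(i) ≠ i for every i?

Use !n = n·!(n-1) + (-1)^n.
!11 = 11·1334961 - 1 = 14684570

14684570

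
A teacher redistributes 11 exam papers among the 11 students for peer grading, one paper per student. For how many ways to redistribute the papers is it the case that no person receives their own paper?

14684570

By inclusion-exclusion, !11 = Σ (-1)^k · 11!/k! for k=0..11
= 11! - 11!/1! + 11!/2! - 11!/3! + 11!/4! - 11!/5! + 11!/6! - 11!/7! + 11!/8! - 11!/9! + 11!/10! - 11!/11!
= 39916800 - 39916800 + 19958400 - 6652800 + 1663200 - 332640 + 55440 - 7920 + 990 - 110 + 11 - 1
= 14684570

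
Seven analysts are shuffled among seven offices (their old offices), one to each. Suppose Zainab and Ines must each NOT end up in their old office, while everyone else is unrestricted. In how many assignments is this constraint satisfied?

3720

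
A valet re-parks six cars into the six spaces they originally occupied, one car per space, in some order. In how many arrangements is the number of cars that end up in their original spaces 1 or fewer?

529

Sum C(6,i)·!(6-i) for i = 0..1:
  i=0: C(6,0)·!6 = 1·265 = 265
  i=1: C(6,1)·!5 = 6·44 = 264
Total = 529.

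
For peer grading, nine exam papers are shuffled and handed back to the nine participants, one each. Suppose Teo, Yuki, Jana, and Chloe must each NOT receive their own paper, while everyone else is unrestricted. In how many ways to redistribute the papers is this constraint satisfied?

229080

Inclusion-exclusion on the 4 forbidden self-matches:
Σ_{j=0}^{4} (-1)^j C(4,j)(9-j)!
= C(4,0)·9! - C(4,1)·8! + C(4,2)·7! - C(4,3)·6! + C(4,4)·5!
= 362880 - 161280 + 30240 - 2880 + 120
= 229080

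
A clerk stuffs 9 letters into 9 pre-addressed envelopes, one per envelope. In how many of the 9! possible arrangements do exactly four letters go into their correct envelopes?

5544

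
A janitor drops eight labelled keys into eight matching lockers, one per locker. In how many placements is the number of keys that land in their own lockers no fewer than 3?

# with exactly i fixed is C(8,i)·!(8-i); sum over i=3..8:
  i=3: C(8,3)·!5 = 56·44 = 2464
  i=4: C(8,4)·!4 = 70·9 = 630
  i=5: C(8,5)·!3 = 56·2 = 112
  i=6: C(8,6)·!2 = 28·1 = 28
  i=7: C(8,7)·!1 = 8·0 = 0
  i=8: C(8,8)·!0 = 1·1 = 1
Total = 3235.

3235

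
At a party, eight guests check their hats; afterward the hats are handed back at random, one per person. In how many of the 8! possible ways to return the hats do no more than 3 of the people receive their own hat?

39549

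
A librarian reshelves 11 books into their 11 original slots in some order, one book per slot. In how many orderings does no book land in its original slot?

14684570

!11 = 11! · Σ_{k=0}^{11} (-1)^k/k!
= 11! - 11!/1! + 11!/2! - 11!/3! + 11!/4! - 11!/5! + 11!/6! - 11!/7! + 11!/8! - 11!/9! + 11!/10! - 11!/11!
= 39916800 - 39916800 + 19958400 - 6652800 + 1663200 - 332640 + 55440 - 7920 + 990 - 110 + 11 - 1
= 14684570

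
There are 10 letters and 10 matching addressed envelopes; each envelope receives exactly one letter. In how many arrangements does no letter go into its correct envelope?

1334961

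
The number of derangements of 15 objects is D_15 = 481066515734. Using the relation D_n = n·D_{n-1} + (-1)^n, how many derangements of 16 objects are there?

7697064251745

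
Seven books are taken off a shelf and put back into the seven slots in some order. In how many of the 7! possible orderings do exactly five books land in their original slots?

Choose which 5 of the 7 are fixed: C(7,5) = 21.
The other 2 form a derangement: !2 = 1.
Total: 21 × 1 = 21.

21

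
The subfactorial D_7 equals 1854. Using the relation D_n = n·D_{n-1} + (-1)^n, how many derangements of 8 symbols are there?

D_8 = 8·1854 + 1 = 14833.

14833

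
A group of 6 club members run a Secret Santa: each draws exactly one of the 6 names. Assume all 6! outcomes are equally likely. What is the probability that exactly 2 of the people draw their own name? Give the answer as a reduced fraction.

3/16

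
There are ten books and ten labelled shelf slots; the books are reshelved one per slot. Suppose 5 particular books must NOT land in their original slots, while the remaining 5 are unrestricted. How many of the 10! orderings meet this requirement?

2170680

Inclusion-exclusion on the 5 forbidden self-matches:
Σ_{j=0}^{5} (-1)^j C(5,j)(10-j)!
= C(5,0)·10! - C(5,1)·9! + C(5,2)·8! - C(5,3)·7! + C(5,4)·6! - C(5,5)·5!
= 3628800 - 1814400 + 403200 - 50400 + 3600 - 120
= 2170680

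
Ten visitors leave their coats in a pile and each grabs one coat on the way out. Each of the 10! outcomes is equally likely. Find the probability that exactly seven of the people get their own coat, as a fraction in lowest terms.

Favorable outcomes: C(10,7)·!3 = 120·2 = 240.
Total outcomes: 10! = 3628800.
Probability = 240/3628800 = 1/15120.

1/15120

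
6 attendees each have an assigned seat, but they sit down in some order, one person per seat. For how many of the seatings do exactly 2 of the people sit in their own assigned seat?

135

Pick the 2 fixed positions: C(6,2) = 15 ways.
The other 4 form a derangement: !4 = 9.
Total: 15 × 9 = 135.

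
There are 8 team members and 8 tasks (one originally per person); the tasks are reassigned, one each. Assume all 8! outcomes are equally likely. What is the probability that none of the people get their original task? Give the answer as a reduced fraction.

2119/5760

Favorable outcomes: !8 = 14833.
Total outcomes: 8! = 40320.
Probability = 14833/40320 = 2119/5760.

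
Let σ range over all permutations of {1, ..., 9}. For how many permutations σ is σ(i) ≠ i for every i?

133496

The number of derangements of 9 is !9 = Σ_{k=0}^{9} (-1)^k·9!/k!
= 9! - 9!/1! + 9!/2! - 9!/3! + 9!/4! - 9!/5! + 9!/6! - 9!/7! + 9!/8! - 9!/9!
= 362880 - 362880 + 181440 - 60480 + 15120 - 3024 + 504 - 72 + 9 - 1
= 133496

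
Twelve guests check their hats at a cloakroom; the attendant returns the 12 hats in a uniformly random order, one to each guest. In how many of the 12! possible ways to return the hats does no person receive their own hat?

176214841

By inclusion-exclusion, !12 = Σ (-1)^k · 12!/k! for k=0..12
= 12! - 12!/1! + 12!/2! - 12!/3! + 12!/4! - 12!/5! + 12!/6! - 12!/7! + 12!/8! - 12!/9! + 12!/10! - 12!/11! + 12!/12!
= 479001600 - 479001600 + 239500800 - 79833600 + 19958400 - 3991680 + 665280 - 95040 + 11880 - 1320 + 132 - 12 + 1
= 176214841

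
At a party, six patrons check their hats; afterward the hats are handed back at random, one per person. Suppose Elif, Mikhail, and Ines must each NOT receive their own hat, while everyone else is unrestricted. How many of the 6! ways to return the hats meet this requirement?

Inclusion-exclusion on the 3 forbidden self-matches:
Σ_{j=0}^{3} (-1)^j C(3,j)(6-j)!
= C(3,0)·6! - C(3,1)·5! + C(3,2)·4! - C(3,3)·3!
= 720 - 360 + 72 - 6
= 426

426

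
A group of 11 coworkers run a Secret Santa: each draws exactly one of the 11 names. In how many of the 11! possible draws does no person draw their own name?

14684570

By inclusion-exclusion, !11 = Σ (-1)^k · 11!/k! for k=0..11
= 11! - 11!/1! + 11!/2! - 11!/3! + 11!/4! - 11!/5! + 11!/6! - 11!/7! + 11!/8! - 11!/9! + 11!/10! - 11!/11!
= 39916800 - 39916800 + 19958400 - 6652800 + 1663200 - 332640 + 55440 - 7920 + 990 - 110 + 11 - 1
= 14684570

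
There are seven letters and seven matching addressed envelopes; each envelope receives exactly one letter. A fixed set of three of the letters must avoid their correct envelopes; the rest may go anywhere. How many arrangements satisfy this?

Let A_j be the event that the j-th constrained one is fixed. By inclusion-exclusion over the 3 events:
Σ_{j=0}^{3} (-1)^j C(3,j)(7-j)!
= C(3,0)·7! - C(3,1)·6! + C(3,2)·5! - C(3,3)·4!
= 5040 - 2160 + 360 - 24
= 3216

3216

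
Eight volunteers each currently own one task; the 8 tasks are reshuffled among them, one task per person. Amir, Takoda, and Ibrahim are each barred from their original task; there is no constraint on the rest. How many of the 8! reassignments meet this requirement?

Let A_j be the event that the j-th constrained one is fixed. By inclusion-exclusion over the 3 events:
Σ_{j=0}^{3} (-1)^j C(3,j)(8-j)!
= C(3,0)·8! - C(3,1)·7! + C(3,2)·6! - C(3,3)·5!
= 40320 - 15120 + 2160 - 120
= 27240

27240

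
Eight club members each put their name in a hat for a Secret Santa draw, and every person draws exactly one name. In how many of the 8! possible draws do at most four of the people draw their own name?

40179

Sum C(8,i)·!(8-i) for i = 0..4:
  i=0: C(8,0)·!8 = 1·14833 = 14833
  i=1: C(8,1)·!7 = 8·1854 = 14832
  i=2: C(8,2)·!6 = 28·265 = 7420
  i=3: C(8,3)·!5 = 56·44 = 2464
  i=4: C(8,4)·!4 = 70·9 = 630
Total = 40179.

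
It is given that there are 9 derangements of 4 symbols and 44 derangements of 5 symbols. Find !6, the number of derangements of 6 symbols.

265

!6 = (6-1)·(!5 + !4) = 5·(44 + 9) = 5·53 = 265.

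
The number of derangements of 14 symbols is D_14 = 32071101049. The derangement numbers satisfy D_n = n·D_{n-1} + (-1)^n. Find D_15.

481066515734

D_15 = 15·32071101049 - 1 = 481066515734.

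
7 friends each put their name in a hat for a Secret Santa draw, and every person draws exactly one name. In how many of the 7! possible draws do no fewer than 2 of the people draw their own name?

# with exactly i fixed is C(7,i)·!(7-i); sum over i=2..7:
  i=2: C(7,2)·!5 = 21·44 = 924
  i=3: C(7,3)·!4 = 35·9 = 315
  i=4: C(7,4)·!3 = 35·2 = 70
  i=5: C(7,5)·!2 = 21·1 = 21
  i=6: C(7,6)·!1 = 7·0 = 0
  i=7: C(7,7)·!0 = 1·1 = 1
Total = 1331.

1331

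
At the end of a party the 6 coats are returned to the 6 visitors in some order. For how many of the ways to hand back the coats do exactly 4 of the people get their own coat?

Pick the 4 fixed positions: C(6,4) = 15 ways.
The other 2 form a derangement: !2 = 1.
Total: 15 × 1 = 15.

15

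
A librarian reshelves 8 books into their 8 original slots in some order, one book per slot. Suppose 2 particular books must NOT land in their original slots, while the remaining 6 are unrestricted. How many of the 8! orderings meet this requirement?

30960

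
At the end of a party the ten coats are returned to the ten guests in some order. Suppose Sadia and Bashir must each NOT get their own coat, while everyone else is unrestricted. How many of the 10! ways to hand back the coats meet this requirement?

2943360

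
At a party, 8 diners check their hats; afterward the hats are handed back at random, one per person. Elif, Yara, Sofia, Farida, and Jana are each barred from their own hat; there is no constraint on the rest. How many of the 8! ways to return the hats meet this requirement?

21234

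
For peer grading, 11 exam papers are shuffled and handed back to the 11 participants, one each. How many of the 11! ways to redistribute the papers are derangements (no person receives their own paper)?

14684570

The subfactorial !11 = [11!/e] (nearest integer).
11! = 39916800, and 39916800/e ≈ 14684570.08, so !11 = 14684570.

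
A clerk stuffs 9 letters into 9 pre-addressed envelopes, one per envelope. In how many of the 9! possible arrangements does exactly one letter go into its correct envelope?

Pick the single fixed position: C(9,1) = 9 ways.
The remaining 8 must be deranged: !8 = 14833.
Total: 9 × 14833 = 133497.

133497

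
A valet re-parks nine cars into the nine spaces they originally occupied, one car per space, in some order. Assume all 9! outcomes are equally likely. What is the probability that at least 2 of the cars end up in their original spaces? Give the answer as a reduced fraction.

Favorable outcomes: Σ_{i≥2} C(9,i)·!(9-i) = 36·1854 + 84·265 + 126·44 + 126·9 + 84·2 + 36·1 + 9·0 + 1·1 = 95887.
Total outcomes: 9! = 362880.
Probability = 95887/362880 = 95887/362880.

95887/362880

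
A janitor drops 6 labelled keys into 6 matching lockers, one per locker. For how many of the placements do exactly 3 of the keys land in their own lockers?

40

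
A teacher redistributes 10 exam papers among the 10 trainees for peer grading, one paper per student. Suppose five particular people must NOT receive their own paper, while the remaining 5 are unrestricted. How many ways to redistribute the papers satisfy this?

2170680

Let A_j be the event that the j-th constrained one is fixed. By inclusion-exclusion over the 5 events:
Σ_{j=0}^{5} (-1)^j C(5,j)(10-j)!
= C(5,0)·10! - C(5,1)·9! + C(5,2)·8! - C(5,3)·7! + C(5,4)·6! - C(5,5)·5!
= 3628800 - 1814400 + 403200 - 50400 + 3600 - 120
= 2170680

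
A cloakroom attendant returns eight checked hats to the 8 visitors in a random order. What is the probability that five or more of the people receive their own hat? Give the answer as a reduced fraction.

47/13440

Favorable outcomes: Σ_{i≥5} C(8,i)·!(8-i) = 56·2 + 28·1 + 8·0 + 1·1 = 141.
Total outcomes: 8! = 40320.
Probability = 141/40320 = 47/13440.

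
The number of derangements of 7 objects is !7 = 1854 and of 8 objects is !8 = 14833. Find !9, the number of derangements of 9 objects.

133496

!9 = (9-1)·(!8 + !7) = 8·(14833 + 1854) = 8·16687 = 133496.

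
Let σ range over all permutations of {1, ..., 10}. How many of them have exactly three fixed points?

222480

Pick the 3 fixed positions: C(10,3) = 120 ways.
The other 7 form a derangement: !7 = 1854.
Total: 120 × 1854 = 222480.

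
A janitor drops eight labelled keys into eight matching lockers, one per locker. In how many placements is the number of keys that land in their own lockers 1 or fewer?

29665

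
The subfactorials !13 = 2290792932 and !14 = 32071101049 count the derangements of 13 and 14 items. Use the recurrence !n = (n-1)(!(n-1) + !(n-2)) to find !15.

481066515734

!15 = (15-1)·(!14 + !13) = 14·(32071101049 + 2290792932) = 14·34361893981 = 481066515734.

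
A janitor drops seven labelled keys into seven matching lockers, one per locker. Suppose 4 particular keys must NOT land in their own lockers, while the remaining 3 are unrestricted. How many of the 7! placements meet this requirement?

Inclusion-exclusion on the 4 forbidden self-matches:
Σ_{j=0}^{4} (-1)^j C(4,j)(7-j)!
= C(4,0)·7! - C(4,1)·6! + C(4,2)·5! - C(4,3)·4! + C(4,4)·3!
= 5040 - 2880 + 720 - 96 + 6
= 2790

2790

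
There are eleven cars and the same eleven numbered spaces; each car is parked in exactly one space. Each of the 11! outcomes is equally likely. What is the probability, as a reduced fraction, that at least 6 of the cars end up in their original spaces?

5921/9979200

Favorable outcomes: Σ_{i≥6} C(11,i)·!(11-i) = 462·44 + 330·9 + 165·2 + 55·1 + 11·0 + 1·1 = 23684.
Total outcomes: 11! = 39916800.
Probability = 23684/39916800 = 5921/9979200.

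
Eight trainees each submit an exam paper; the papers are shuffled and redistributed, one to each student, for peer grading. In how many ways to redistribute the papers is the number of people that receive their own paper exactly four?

Pick the 4 fixed positions: C(8,4) = 70 ways.
The other 4 form a derangement: !4 = 9.
Total: 70 × 9 = 630.

630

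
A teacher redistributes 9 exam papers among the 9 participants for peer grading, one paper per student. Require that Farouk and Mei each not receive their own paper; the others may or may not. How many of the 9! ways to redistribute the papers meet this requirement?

Inclusion-exclusion on the 2 forbidden self-matches:
Σ_{j=0}^{2} (-1)^j C(2,j)(9-j)!
= C(2,0)·9! - C(2,1)·8! + C(2,2)·7!
= 362880 - 80640 + 5040
= 287280

287280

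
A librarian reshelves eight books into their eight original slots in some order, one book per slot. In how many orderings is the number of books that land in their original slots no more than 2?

37085

# with exactly i fixed is C(8,i)·!(8-i); sum over i=0..2:
  i=0: C(8,0)·!8 = 1·14833 = 14833
  i=1: C(8,1)·!7 = 8·1854 = 14832
  i=2: C(8,2)·!6 = 28·265 = 7420
Total = 37085.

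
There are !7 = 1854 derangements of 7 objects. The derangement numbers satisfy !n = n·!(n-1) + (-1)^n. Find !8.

!8 = 8·1854 + 1 = 14833.

14833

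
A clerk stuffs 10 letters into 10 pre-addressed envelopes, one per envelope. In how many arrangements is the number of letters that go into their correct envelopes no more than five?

# with exactly i fixed is C(10,i)·!(10-i); sum over i=0..5:
  i=0: C(10,0)·!10 = 1·1334961 = 1334961
  i=1: C(10,1)·!9 = 10·133496 = 1334960
  i=2: C(10,2)·!8 = 45·14833 = 667485
  i=3: C(10,3)·!7 = 120·1854 = 222480
  i=4: C(10,4)·!6 = 210·265 = 55650
  i=5: C(10,5)·!5 = 252·44 = 11088
Total = 3626624.

3626624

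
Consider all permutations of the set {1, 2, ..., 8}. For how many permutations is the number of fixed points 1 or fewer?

Sum C(8,i)·!(8-i) for i = 0..1:
  i=0: C(8,0)·!8 = 1·14833 = 14833
  i=1: C(8,1)·!7 = 8·1854 = 14832
Total = 29665.

29665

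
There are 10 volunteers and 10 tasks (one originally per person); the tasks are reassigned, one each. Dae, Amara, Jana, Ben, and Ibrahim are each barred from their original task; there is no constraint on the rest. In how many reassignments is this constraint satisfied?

Let A_j be the event that the j-th constrained one is fixed. By inclusion-exclusion over the 5 events:
Σ_{j=0}^{5} (-1)^j C(5,j)(10-j)!
= C(5,0)·10! - C(5,1)·9! + C(5,2)·8! - C(5,3)·7! + C(5,4)·6! - C(5,5)·5!
= 3628800 - 1814400 + 403200 - 50400 + 3600 - 120
= 2170680

2170680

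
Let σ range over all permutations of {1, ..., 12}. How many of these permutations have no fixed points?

176214841

!12 = 12! · Σ_{k=0}^{12} (-1)^k/k!
= 12! - 12!/1! + 12!/2! - 12!/3! + 12!/4! - 12!/5! + 12!/6! - 12!/7! + 12!/8! - 12!/9! + 12!/10! - 12!/11! + 12!/12!
= 479001600 - 479001600 + 239500800 - 79833600 + 19958400 - 3991680 + 665280 - 95040 + 11880 - 1320 + 132 - 12 + 1
= 176214841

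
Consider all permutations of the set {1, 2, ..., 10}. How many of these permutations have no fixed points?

1334961

!10 = 10! · Σ_{k=0}^{10} (-1)^k/k!
= 10! - 10!/1! + 10!/2! - 10!/3! + 10!/4! - 10!/5! + 10!/6! - 10!/7! + 10!/8! - 10!/9! + 10!/10!
= 3628800 - 3628800 + 1814400 - 604800 + 151200 - 30240 + 5040 - 720 + 90 - 10 + 1
= 1334961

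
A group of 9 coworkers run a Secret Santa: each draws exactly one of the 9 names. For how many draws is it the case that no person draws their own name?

133496

The number of derangements of 9 is !9 = Σ_{k=0}^{9} (-1)^k·9!/k!
= 9! - 9!/1! + 9!/2! - 9!/3! + 9!/4! - 9!/5! + 9!/6! - 9!/7! + 9!/8! - 9!/9!
= 362880 - 362880 + 181440 - 60480 + 15120 - 3024 + 504 - 72 + 9 - 1
= 133496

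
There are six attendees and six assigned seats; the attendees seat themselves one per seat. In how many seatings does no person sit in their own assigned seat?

!6 is the nearest integer to 6!/e.
6! = 720, and 720/e ≈ 264.87, so !6 = 265.

265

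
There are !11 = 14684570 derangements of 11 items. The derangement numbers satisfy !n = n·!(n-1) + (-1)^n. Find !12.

!12 = 12·14684570 + 1 = 176214841.

176214841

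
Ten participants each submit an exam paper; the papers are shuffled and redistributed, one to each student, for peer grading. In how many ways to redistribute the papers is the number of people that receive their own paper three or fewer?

Sum C(10,i)·!(10-i) for i = 0..3:
  i=0: C(10,0)·!10 = 1·1334961 = 1334961
  i=1: C(10,1)·!9 = 10·133496 = 1334960
  i=2: C(10,2)·!8 = 45·14833 = 667485
  i=3: C(10,3)·!7 = 120·1854 = 222480
Total = 3559886.

3559886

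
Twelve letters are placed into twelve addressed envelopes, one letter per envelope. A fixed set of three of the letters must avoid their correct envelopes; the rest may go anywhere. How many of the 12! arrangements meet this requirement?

Let A_j be the event that the j-th constrained one is fixed. By inclusion-exclusion over the 3 events:
Σ_{j=0}^{3} (-1)^j C(3,j)(12-j)!
= C(3,0)·12! - C(3,1)·11! + C(3,2)·10! - C(3,3)·9!
= 479001600 - 119750400 + 10886400 - 362880
= 369774720

369774720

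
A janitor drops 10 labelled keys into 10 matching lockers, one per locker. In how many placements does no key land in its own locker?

1334961

!10 = 10! · Σ_{k=0}^{10} (-1)^k/k!
= 10! - 10!/1! + 10!/2! - 10!/3! + 10!/4! - 10!/5! + 10!/6! - 10!/7! + 10!/8! - 10!/9! + 10!/10!
= 3628800 - 3628800 + 1814400 - 604800 + 151200 - 30240 + 5040 - 720 + 90 - 10 + 1
= 1334961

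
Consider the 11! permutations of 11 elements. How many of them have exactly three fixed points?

2447445

Pick the 3 fixed positions: C(11,3) = 165 ways.
The other 8 form a derangement: !8 = 14833.
Total: 165 × 14833 = 2447445.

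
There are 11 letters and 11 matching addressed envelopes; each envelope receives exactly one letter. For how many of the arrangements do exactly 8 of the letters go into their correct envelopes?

330

Pick the 8 fixed positions: C(11,8) = 165 ways.
The remaining 3 must be deranged: !3 = 2.
Total: 165 × 2 = 330.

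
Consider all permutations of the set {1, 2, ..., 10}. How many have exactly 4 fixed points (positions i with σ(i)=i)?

55650

Choose which 4 of the 10 are fixed: C(10,4) = 210.
The remaining 6 must be deranged: !6 = 265.
Total: 210 × 265 = 55650.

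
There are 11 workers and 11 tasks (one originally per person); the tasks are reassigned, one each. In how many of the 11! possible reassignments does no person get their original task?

14684570

!11 = 11! · Σ_{k=0}^{11} (-1)^k/k!
= 11! - 11!/1! + 11!/2! - 11!/3! + 11!/4! - 11!/5! + 11!/6! - 11!/7! + 11!/8! - 11!/9! + 11!/10! - 11!/11!
= 39916800 - 39916800 + 19958400 - 6652800 + 1663200 - 332640 + 55440 - 7920 + 990 - 110 + 11 - 1
= 14684570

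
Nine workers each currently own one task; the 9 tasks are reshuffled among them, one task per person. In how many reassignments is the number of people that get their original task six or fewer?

# with exactly i fixed is C(9,i)·!(9-i); sum over i=0..6:
  i=0: C(9,0)·!9 = 1·133496 = 133496
  i=1: C(9,1)·!8 = 9·14833 = 133497
  i=2: C(9,2)·!7 = 36·1854 = 66744
  i=3: C(9,3)·!6 = 84·265 = 22260
  i=4: C(9,4)·!5 = 126·44 = 5544
  i=5: C(9,5)·!4 = 126·9 = 1134
  i=6: C(9,6)·!3 = 84·2 = 168
Total = 362843.

362843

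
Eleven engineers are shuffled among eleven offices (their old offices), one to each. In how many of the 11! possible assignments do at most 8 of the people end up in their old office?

39916744

Sum C(11,i)·!(11-i) for i = 0..8:
  i=0: C(11,0)·!11 = 1·14684570 = 14684570
  i=1: C(11,1)·!10 = 11·1334961 = 14684571
  i=2: C(11,2)·!9 = 55·133496 = 7342280
  i=3: C(11,3)·!8 = 165·14833 = 2447445
  i=4: C(11,4)·!7 = 330·1854 = 611820
  i=5: C(11,5)·!6 = 462·265 = 122430
  i=6: C(11,6)·!5 = 462·44 = 20328
  i=7: C(11,7)·!4 = 330·9 = 2970
  i=8: C(11,8)·!3 = 165·2 = 330
Total = 39916744.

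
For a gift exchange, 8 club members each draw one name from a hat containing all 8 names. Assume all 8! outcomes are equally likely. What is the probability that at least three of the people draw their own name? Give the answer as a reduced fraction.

647/8064

Favorable outcomes: Σ_{i≥3} C(8,i)·!(8-i) = 56·44 + 70·9 + 56·2 + 28·1 + 8·0 + 1·1 = 3235.
Total outcomes: 8! = 40320.
Probability = 3235/40320 = 647/8064.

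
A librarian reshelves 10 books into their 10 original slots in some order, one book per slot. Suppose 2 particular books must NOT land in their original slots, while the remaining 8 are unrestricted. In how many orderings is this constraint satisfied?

2943360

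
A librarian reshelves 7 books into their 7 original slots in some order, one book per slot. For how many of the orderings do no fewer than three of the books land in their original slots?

407

# with exactly i fixed is C(7,i)·!(7-i); sum over i=3..7:
  i=3: C(7,3)·!4 = 35·9 = 315
  i=4: C(7,4)·!3 = 35·2 = 70
  i=5: C(7,5)·!2 = 21·1 = 21
  i=6: C(7,6)·!1 = 7·0 = 0
  i=7: C(7,7)·!0 = 1·1 = 1
Total = 407.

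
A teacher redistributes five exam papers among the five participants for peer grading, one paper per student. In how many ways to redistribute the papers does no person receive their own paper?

44

!5 = 5! · Σ_{k=0}^{5} (-1)^k/k!
= 5! - 5!/1! + 5!/2! - 5!/3! + 5!/4! - 5!/5!
= 120 - 120 + 60 - 20 + 5 - 1
= 44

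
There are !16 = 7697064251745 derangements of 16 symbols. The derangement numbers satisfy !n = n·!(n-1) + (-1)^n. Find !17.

130850092279664

!17 = 17·7697064251745 - 1 = 130850092279664.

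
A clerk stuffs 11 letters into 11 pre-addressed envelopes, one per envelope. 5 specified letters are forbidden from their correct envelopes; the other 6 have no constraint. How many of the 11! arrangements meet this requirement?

Let A_j be the event that the j-th constrained one is fixed. By inclusion-exclusion over the 5 events:
Σ_{j=0}^{5} (-1)^j C(5,j)(11-j)!
= C(5,0)·11! - C(5,1)·10! + C(5,2)·9! - C(5,3)·8! + C(5,4)·7! - C(5,5)·6!
= 39916800 - 18144000 + 3628800 - 403200 + 25200 - 720
= 25022880

25022880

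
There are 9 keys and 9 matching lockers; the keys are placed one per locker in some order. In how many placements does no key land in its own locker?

The number of derangements of 9 is !9 = Σ_{k=0}^{9} (-1)^k·9!/k!
= 9! - 9!/1! + 9!/2! - 9!/3! + 9!/4! - 9!/5! + 9!/6! - 9!/7! + 9!/8! - 9!/9!
= 362880 - 362880 + 181440 - 60480 + 15120 - 3024 + 504 - 72 + 9 - 1
= 133496

133496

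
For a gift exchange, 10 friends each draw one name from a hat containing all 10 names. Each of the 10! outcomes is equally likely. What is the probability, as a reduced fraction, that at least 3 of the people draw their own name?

Favorable outcomes: Σ_{i≥3} C(10,i)·!(10-i) = 120·1854 + 210·265 + 252·44 + 210·9 + 120·2 + 45·1 + 10·0 + 1·1 = 291394.
Total outcomes: 10! = 3628800.
Probability = 291394/3628800 = 145697/1814400.

145697/1814400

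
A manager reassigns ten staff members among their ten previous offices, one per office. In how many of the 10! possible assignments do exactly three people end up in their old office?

222480

Choose which 3 of the 10 are fixed: C(10,3) = 120.
The other 7 form a derangement: !7 = 1854.
Total: 120 × 1854 = 222480.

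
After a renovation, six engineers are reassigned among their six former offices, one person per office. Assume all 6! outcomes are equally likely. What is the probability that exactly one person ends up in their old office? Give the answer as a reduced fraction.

Favorable outcomes: C(6,1)·!5 = 6·44 = 264.
Total outcomes: 6! = 720.
Probability = 264/720 = 11/30.

11/30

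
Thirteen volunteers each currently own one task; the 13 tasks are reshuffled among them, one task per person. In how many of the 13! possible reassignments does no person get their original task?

2290792932

!13 = 13! · Σ_{k=0}^{13} (-1)^k/k!
= 13! - 13!/1! + 13!/2! - 13!/3! + 13!/4! - 13!/5! + 13!/6! - 13!/7! + 13!/8! - 13!/9! + 13!/10! - 13!/11! + 13!/12! - 13!/13!
= 6227020800 - 6227020800 + 3113510400 - 1037836800 + 259459200 - 51891840 + 8648640 - 1235520 + 154440 - 17160 + 1716 - 156 + 13 - 1
= 2290792932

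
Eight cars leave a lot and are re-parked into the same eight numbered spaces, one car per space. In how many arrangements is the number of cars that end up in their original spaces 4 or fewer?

# with exactly i fixed is C(8,i)·!(8-i); sum over i=0..4:
  i=0: C(8,0)·!8 = 1·14833 = 14833
  i=1: C(8,1)·!7 = 8·1854 = 14832
  i=2: C(8,2)·!6 = 28·265 = 7420
  i=3: C(8,3)·!5 = 56·44 = 2464
  i=4: C(8,4)·!4 = 70·9 = 630
Total = 40179.

40179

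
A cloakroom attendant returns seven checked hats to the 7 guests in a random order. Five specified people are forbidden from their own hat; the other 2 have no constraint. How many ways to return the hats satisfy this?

Let A_j be the event that the j-th constrained one is fixed. By inclusion-exclusion over the 5 events:
Σ_{j=0}^{5} (-1)^j C(5,j)(7-j)!
= C(5,0)·7! - C(5,1)·6! + C(5,2)·5! - C(5,3)·4! + C(5,4)·3! - C(5,5)·2!
= 5040 - 3600 + 1200 - 240 + 30 - 2
= 2428

2428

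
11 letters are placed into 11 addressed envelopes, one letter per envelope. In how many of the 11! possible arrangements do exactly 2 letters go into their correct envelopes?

7342280

Pick the 2 fixed positions: C(11,2) = 55 ways.
The other 9 form a derangement: !9 = 133496.
Total: 55 × 133496 = 7342280.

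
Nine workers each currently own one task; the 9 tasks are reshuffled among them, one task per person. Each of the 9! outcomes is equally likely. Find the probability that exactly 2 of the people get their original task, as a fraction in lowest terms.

Favorable outcomes: C(9,2)·!7 = 36·1854 = 66744.
Total outcomes: 9! = 362880.
Probability = 66744/362880 = 103/560.

103/560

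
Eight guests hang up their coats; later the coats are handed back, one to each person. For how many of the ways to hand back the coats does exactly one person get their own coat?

Pick the single fixed position: C(8,1) = 8 ways.
The remaining 7 must be deranged: !7 = 1854.
Total: 8 × 1854 = 14832.

14832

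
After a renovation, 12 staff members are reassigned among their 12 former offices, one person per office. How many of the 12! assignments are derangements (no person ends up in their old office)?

176214841

Use !n = (n-1)(!(n-1) + !(n-2)).
!12 = 11·(14684570 + 1334961) = 11·16019531 = 176214841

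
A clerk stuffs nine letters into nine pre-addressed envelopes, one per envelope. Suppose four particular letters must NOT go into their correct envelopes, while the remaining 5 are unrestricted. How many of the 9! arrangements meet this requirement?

229080

Let A_j be the event that the j-th constrained one is fixed. By inclusion-exclusion over the 4 events:
Σ_{j=0}^{4} (-1)^j C(4,j)(9-j)!
= C(4,0)·9! - C(4,1)·8! + C(4,2)·7! - C(4,3)·6! + C(4,4)·5!
= 362880 - 161280 + 30240 - 2880 + 120
= 229080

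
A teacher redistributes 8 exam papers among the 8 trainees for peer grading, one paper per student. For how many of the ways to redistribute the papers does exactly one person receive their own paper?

14832

Pick the single fixed position: C(8,1) = 8 ways.
The remaining 7 must be deranged: !7 = 1854.
Total: 8 × 1854 = 14832.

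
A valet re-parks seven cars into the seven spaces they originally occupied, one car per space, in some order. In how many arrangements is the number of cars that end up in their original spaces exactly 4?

70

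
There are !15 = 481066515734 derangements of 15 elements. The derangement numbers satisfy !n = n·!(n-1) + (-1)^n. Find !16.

7697064251745

!16 = 16·481066515734 + 1 = 7697064251745.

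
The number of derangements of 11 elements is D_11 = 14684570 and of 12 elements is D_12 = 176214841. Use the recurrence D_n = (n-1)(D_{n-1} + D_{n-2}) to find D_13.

D_13 = (13-1)·(D_12 + D_11) = 12·(176214841 + 14684570) = 12·190899411 = 2290792932.

2290792932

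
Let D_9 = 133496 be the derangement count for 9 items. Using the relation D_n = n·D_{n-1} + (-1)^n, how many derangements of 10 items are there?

1334961

D_10 = 10·133496 + 1 = 1334961.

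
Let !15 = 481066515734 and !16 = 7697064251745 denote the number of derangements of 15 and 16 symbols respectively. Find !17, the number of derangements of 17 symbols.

!17 = (17-1)·(!16 + !15) = 16·(7697064251745 + 481066515734) = 16·8178130767479 = 130850092279664.

130850092279664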